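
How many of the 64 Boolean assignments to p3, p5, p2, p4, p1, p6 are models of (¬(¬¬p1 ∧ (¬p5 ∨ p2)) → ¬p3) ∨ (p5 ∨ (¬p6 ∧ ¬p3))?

Initial set: {((¬(¬¬p1 ∧ (¬p5 ∨ p2)) → ¬p3) ∨ (p5 ∨ (¬p6 ∧ ¬p3)))}.
((¬(¬¬p1 ∧ (¬p5 ∨ p2)) → ¬p3) ∨ (p5 ∨ (¬p6 ∧ ¬p3))): β-rule — branch into (¬(¬¬p1 ∧ (¬p5 ∨ p2)) → ¬p3)  //  (p5 ∨ (¬p6 ∧ ¬p3)).
  branch 1 (add (¬(¬¬p1 ∧ (¬p5 ∨ p2)) → ¬p3)):
    (¬(¬¬p1 ∧ (¬p5 ∨ p2)) → ¬p3): β-rule — branch into ¬¬(¬¬p1 ∧ (¬p5 ∨ p2))  //  ¬p3.
      branch 1.1 (add ¬¬(¬¬p1 ∧ (¬p5 ∨ p2))):
        ¬¬(¬¬p1 ∧ (¬p5 ∨ p2)): α-rule — add ¬¬p1, (¬p5 ∨ p2).
        ¬¬p1: drop double negation, giving p1.
        (¬p5 ∨ p2): β-rule — branch into ¬p5  //  p2.
          branch 1.1.1 (add ¬p5):
            ○ open, literals {p1=T, p5=F}.
          branch 1.1.2 (add p2):
            ○ open, literals {p1=T, p2=T}.
      branch 1.2 (add ¬p3):
        ○ open, literals {p3=F}.
  branch 2 (add (p5 ∨ (¬p6 ∧ ¬p3))):
    (p5 ∨ (¬p6 ∧ ¬p3)): β-rule — branch into p5  //  (¬p6 ∧ ¬p3).
      branch 2.1 (add p5):
        ○ open, literals {p5=T}.
      branch 2.2 (add (¬p6 ∧ ¬p3)):
        (¬p6 ∧ ¬p3): α-rule — add ¬p6, ¬p3.
        ○ open, literals {p3=F, p6=F}.
0 branches closed, 5 open.
Each open branch fixes some atoms; the unmentioned ones are free. Counting distinct full assignments: branch {p1=T, p5=F} (p3, p2, p4, p6) contributes 16 new; branch {p1=T, p2=T} (p3, p5, p4, p6) contributes 8 new; branch {p3=F} (p5, p2, p4, p1, p6) contributes 20 new; branch {p5=T} (p3, p2, p4, p1, p6) contributes 12 new; branch {p3=F, p6=F} (p5, p2, p4, p1) contributes 0 new. Total: 56.

56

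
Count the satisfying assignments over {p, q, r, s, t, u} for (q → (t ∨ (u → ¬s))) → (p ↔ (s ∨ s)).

Initial set: {((q → (t ∨ (u → ¬s))) → (p ↔ (s ∨ s)))}.
((q → (t ∨ (u → ¬s))) → (p ↔ (s ∨ s))): β-rule — branch into ¬(q → (t ∨ (u → ¬s)))  //  (p ↔ (s ∨ s)).
  branch 1 (add ¬(q → (t ∨ (u → ¬s)))):
    ¬(q → (t ∨ (u → ¬s))): α-rule — add q, ¬(t ∨ (u → ¬s)).
    ¬(t ∨ (u → ¬s)): α-rule — add ¬t, ¬(u → ¬s).
    ¬(u → ¬s): α-rule — add u, ¬¬s.
    ○ open, literals {q=true, s=true, t=false, u=true}.
  branch 2 (add (p ↔ (s ∨ s))):
    (p ↔ (s ∨ s)): β-rule — branch into p, (s ∨ s)  //  ¬p, ¬(s ∨ s).
      branch 2.1 (add p, (s ∨ s)):
        (s ∨ s): β-rule — branch into s  //  s.
          branch 2.1.1 (add s):
            ○ open, literals {p=true, s=true}.
          branch 2.1.2 (add s):
            ○ open, literals {p=true, s=true}.
      branch 2.2 (add ¬p, ¬(s ∨ s)):
        ¬(s ∨ s): α-rule — add ¬s, ¬s.
        ○ open, literals {p=false, s=false}.
0 branches closed, 4 open.
Each open branch fixes some atoms; the unmentioned ones are free. Counting distinct full assignments: branch {q=true, s=true, t=false, u=true} (p, r) contributes 4 new; branch {p=true, s=true} (q, r, t, u) contributes 14 new; branch {p=true, s=true} (q, r, t, u) contributes 0 new; branch {p=false, s=false} (q, r, t, u) contributes 16 new. Total: 34.

34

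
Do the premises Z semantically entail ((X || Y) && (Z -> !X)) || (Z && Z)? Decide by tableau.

Yes

Initial set: {Z; !(((X || Y) && (Z -> !X)) || (Z && Z))}.
!(((X || Y) && (Z -> !X)) || (Z && Z)): α-rule — add !((X || Y) && (Z -> !X)), !(Z && Z).
!((X || Y) && (Z -> !X)): β-rule — branch into !(X || Y)  //  !(Z -> !X).
  branch 1 (add !(X || Y)):
    !(X || Y): α-rule — add !X, !Y.
    !(Z && Z): β-rule — branch into !Z  //  !Z.
      branch 1.1 (add !Z):
        × closes — contains both Z and !Z.
      branch 1.2 (add !Z):
        × closes — contains both Z and !Z.
  branch 2 (add !(Z -> !X)):
    !(Z -> !X): α-rule — add Z, !!X.
    !(Z && Z): β-rule — branch into !Z  //  !Z.
      branch 2.1 (add !Z):
        × closes — contains both Z and !Z.
      branch 2.2 (add !Z):
        × closes — contains both Z and !Z.
All 4 branches close.
Every branch closed, so the premises entail the conclusion.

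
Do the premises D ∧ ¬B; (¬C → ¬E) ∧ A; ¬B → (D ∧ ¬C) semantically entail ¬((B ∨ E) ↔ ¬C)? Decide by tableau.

Yes

Initial set: {(D ∧ ¬B); ((¬C → ¬E) ∧ A); (¬B → (D ∧ ¬C)); ¬¬((B ∨ E) ↔ ¬C)}.
(D ∧ ¬B): α-rule — add D, ¬B.
((¬C → ¬E) ∧ A): α-rule — add (¬C → ¬E), A.
(¬B → (D ∧ ¬C)): β-rule — branch into ¬¬B  //  (D ∧ ¬C).
  branch 1 (add ¬¬B):
    × closes — contains both B and ¬B.
  branch 2 (add (D ∧ ¬C)):
    (D ∧ ¬C): α-rule — add D, ¬C.
    ¬¬((B ∨ E) ↔ ¬C): β-rule — branch into (B ∨ E), ¬C  //  ¬(B ∨ E), ¬¬C.
      branch 2.1 (add (B ∨ E), ¬C):
        (¬C → ¬E): β-rule — branch into ¬¬C  //  ¬E.
          branch 2.1.1 (add ¬¬C):
            × closes — contains both C and ¬C.
          branch 2.1.2 (add ¬E):
            (B ∨ E): β-rule — branch into B  //  E.
              branch 2.1.2.1 (add B):
                × closes — contains both B and ¬B.
              branch 2.1.2.2 (add E):
                × closes — contains both E and ¬E.
      branch 2.2 (add ¬(B ∨ E), ¬¬C):
        × closes — contains both C and ¬C.
All 5 branches close.
Every branch closed, so the premises entail the conclusion.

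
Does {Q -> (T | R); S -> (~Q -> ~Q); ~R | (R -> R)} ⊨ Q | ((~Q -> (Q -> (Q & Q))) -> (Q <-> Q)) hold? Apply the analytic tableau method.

Yes

Initial set: {(Q -> (T | R)); (S -> (~Q -> ~Q)); (~R | (R -> R)); ~(Q | ((~Q -> (Q -> (Q & Q))) -> (Q <-> Q)))}.
~(Q | ((~Q -> (Q -> (Q & Q))) -> (Q <-> Q))): α-rule — add ~Q, ~((~Q -> (Q -> (Q & Q))) -> (Q <-> Q)).
~((~Q -> (Q -> (Q & Q))) -> (Q <-> Q)): α-rule — add (~Q -> (Q -> (Q & Q))), ~(Q <-> Q).
(Q -> (T | R)): β-rule — branch into ~Q  //  (T | R).
  branch 1 (add ~Q):
    (S -> (~Q -> ~Q)): β-rule — branch into ~S  //  (~Q -> ~Q).
      branch 1.1 (add ~S):
        (~R | (R -> R)): β-rule — branch into ~R  //  (R -> R).
          branch 1.1.1 (add ~R):
            (~Q -> (Q -> (Q & Q))): β-rule — branch into ~~Q  //  (Q -> (Q & Q)).
              branch 1.1.1.1 (add ~~Q):
                × closes — contains both Q and ~Q.
              branch 1.1.1.2 (add (Q -> (Q & Q))):
                ~(Q <-> Q): β-rule — branch into Q, ~Q  //  ~Q, Q.
                  branch 1.1.1.2.1 (add Q, ~Q):
                    × closes — contains both Q and ~Q.
                  branch 1.1.1.2.2 (add ~Q, Q):
                    × closes — contains both Q and ~Q.
          branch 1.1.2 (add (R -> R)):
            (~Q -> (Q -> (Q & Q))): β-rule — branch into ~~Q  //  (Q -> (Q & Q)).
              branch 1.1.2.1 (add ~~Q):
                × closes — contains both Q and ~Q.
              branch 1.1.2.2 (add (Q -> (Q & Q))):
                ~(Q <-> Q): β-rule — branch into Q, ~Q  //  ~Q, Q.
                  branch 1.1.2.2.1 (add Q, ~Q):
                    × closes — contains both Q and ~Q.
                  branch 1.1.2.2.2 (add ~Q, Q):
                    × closes — contains both Q and ~Q.
      branch 1.2 (add (~Q -> ~Q)):
        (~R | (R -> R)): β-rule — branch into ~R  //  (R -> R).
          branch 1.2.1 (add ~R):
            (~Q -> (Q -> (Q & Q))): β-rule — branch into ~~Q  //  (Q -> (Q & Q)).
              branch 1.2.1.1 (add ~~Q):
                × closes — contains both Q and ~Q.
              branch 1.2.1.2 (add (Q -> (Q & Q))):
                ~(Q <-> Q): β-rule — branch into Q, ~Q  //  ~Q, Q.
                  branch 1.2.1.2.1 (add Q, ~Q):
                    × closes — contains both Q and ~Q.
                  branch 1.2.1.2.2 (add ~Q, Q):
                    × closes — contains both Q and ~Q.
          branch 1.2.2 (add (R -> R)):
            (~Q -> (Q -> (Q & Q))): β-rule — branch into ~~Q  //  (Q -> (Q & Q)).
              branch 1.2.2.1 (add ~~Q):
                × closes — contains both Q and ~Q.
              branch 1.2.2.2 (add (Q -> (Q & Q))):
                ~(Q <-> Q): β-rule — branch into Q, ~Q  //  ~Q, Q.
                  branch 1.2.2.2.1 (add Q, ~Q):
                    × closes — contains both Q and ~Q.
                  branch 1.2.2.2.2 (add ~Q, Q):
                    × closes — contains both Q and ~Q.
  branch 2 (add (T | R)):
    (S -> (~Q -> ~Q)): β-rule — branch into ~S  //  (~Q -> ~Q).
      branch 2.1 (add ~S):
        (~R | (R -> R)): β-rule — branch into ~R  //  (R -> R).
          branch 2.1.1 (add ~R):
            (~Q -> (Q -> (Q & Q))): β-rule — branch into ~~Q  //  (Q -> (Q & Q)).
              branch 2.1.1.1 (add ~~Q):
                × closes — contains both Q and ~Q.
              branch 2.1.1.2 (add (Q -> (Q & Q))):
                ~(Q <-> Q): β-rule — branch into Q, ~Q  //  ~Q, Q.
                  branch 2.1.1.2.1 (add Q, ~Q):
                    × closes — contains both Q and ~Q.
                  branch 2.1.1.2.2 (add ~Q, Q):
                    × closes — contains both Q and ~Q.
          branch 2.1.2 (add (R -> R)):
            (~Q -> (Q -> (Q & Q))): β-rule — branch into ~~Q  //  (Q -> (Q & Q)).
              branch 2.1.2.1 (add ~~Q):
                × closes — contains both Q and ~Q.
              branch 2.1.2.2 (add (Q -> (Q & Q))):
                ~(Q <-> Q): β-rule — branch into Q, ~Q  //  ~Q, Q.
                  branch 2.1.2.2.1 (add Q, ~Q):
                    × closes — contains both Q and ~Q.
                  branch 2.1.2.2.2 (add ~Q, Q):
                    × closes — contains both Q and ~Q.
      branch 2.2 (add (~Q -> ~Q)):
        (~R | (R -> R)): β-rule — branch into ~R  //  (R -> R).
          branch 2.2.1 (add ~R):
            (~Q -> (Q -> (Q & Q))): β-rule — branch into ~~Q  //  (Q -> (Q & Q)).
              branch 2.2.1.1 (add ~~Q):
                × closes — contains both Q and ~Q.
              branch 2.2.1.2 (add (Q -> (Q & Q))):
                ~(Q <-> Q): β-rule — branch into Q, ~Q  //  ~Q, Q.
                  branch 2.2.1.2.1 (add Q, ~Q):
                    × closes — contains both Q and ~Q.
                  branch 2.2.1.2.2 (add ~Q, Q):
                    × closes — contains both Q and ~Q.
          branch 2.2.2 (add (R -> R)):
            (~Q -> (Q -> (Q & Q))): β-rule — branch into ~~Q  //  (Q -> (Q & Q)).
              branch 2.2.2.1 (add ~~Q):
                × closes — contains both Q and ~Q.
              branch 2.2.2.2 (add (Q -> (Q & Q))):
                ~(Q <-> Q): β-rule — branch into Q, ~Q  //  ~Q, Q.
                  branch 2.2.2.2.1 (add Q, ~Q):
                    × closes — contains both Q and ~Q.
                  branch 2.2.2.2.2 (add ~Q, Q):
                    × closes — contains both Q and ~Q.
All 24 branches close.
Every branch closed, so the premises entail the conclusion.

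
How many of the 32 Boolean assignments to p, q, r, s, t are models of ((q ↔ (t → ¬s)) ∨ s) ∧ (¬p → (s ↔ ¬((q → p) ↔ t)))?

18

Initial set: {(((q ↔ (t → ¬s)) ∨ s) ∧ (¬p → (s ↔ ¬((q → p) ↔ t))))}.
(((q ↔ (t → ¬s)) ∨ s) ∧ (¬p → (s ↔ ¬((q → p) ↔ t)))): α-rule — add ((q ↔ (t → ¬s)) ∨ s), (¬p → (s ↔ ¬((q → p) ↔ t))).
((q ↔ (t → ¬s)) ∨ s): β-rule — branch into (q ↔ (t → ¬s))  //  s.
  branch 1 (add (q ↔ (t → ¬s))):
    (¬p → (s ↔ ¬((q → p) ↔ t))): β-rule — branch into ¬¬p  //  (s ↔ ¬((q → p) ↔ t)).
      branch 1.1 (add ¬¬p):
        (q ↔ (t → ¬s)): β-rule — branch into q, (t → ¬s)  //  ¬q, ¬(t → ¬s).
          branch 1.1.1 (add q, (t → ¬s)):
            (t → ¬s): β-rule — branch into ¬t  //  ¬s.
              branch 1.1.1.1 (add ¬t):
                ○ open, literals {p=true, q=true, t=false}.
              branch 1.1.1.2 (add ¬s):
                ○ open, literals {p=true, q=true, s=false}.
          branch 1.1.2 (add ¬q, ¬(t → ¬s)):
            ¬(t → ¬s): α-rule — add t, ¬¬s.
            ○ open, literals {p=true, q=false, s=true, t=true}.
      branch 1.2 (add (s ↔ ¬((q → p) ↔ t))):
        (q ↔ (t → ¬s)): β-rule — branch into q, (t → ¬s)  //  ¬q, ¬(t → ¬s).
          branch 1.2.1 (add q, (t → ¬s)):
            (s ↔ ¬((q → p) ↔ t)): β-rule — branch into s, ¬((q → p) ↔ t)  //  ¬s, ¬¬((q → p) ↔ t).
              branch 1.2.1.1 (add s, ¬((q → p) ↔ t)):
                (t → ¬s): β-rule — branch into ¬t  //  ¬s.
                  branch 1.2.1.1.1 (add ¬t):
                    ¬((q → p) ↔ t): β-rule — branch into (q → p), ¬t  //  ¬(q → p), t.
                      branch 1.2.1.1.1.1 (add (q → p), ¬t):
                        (q → p): β-rule — branch into ¬q  //  p.
                          branch 1.2.1.1.1.1.1 (add ¬q):
                            × closes — contains both q and ¬q.
                          branch 1.2.1.1.1.1.2 (add p):
                            ○ open, literals {p=true, q=true, s=true, t=false}.
                      branch 1.2.1.1.1.2 (add ¬(q → p), t):
                        × closes — contains both t and ¬t.
                  branch 1.2.1.1.2 (add ¬s):
                    × closes — contains both s and ¬s.
              branch 1.2.1.2 (add ¬s, ¬¬((q → p) ↔ t)):
                (t → ¬s): β-rule — branch into ¬t  //  ¬s.
                  branch 1.2.1.2.1 (add ¬t):
                    ¬¬((q → p) ↔ t): β-rule — branch into (q → p), t  //  ¬(q → p), ¬t.
                      branch 1.2.1.2.1.1 (add (q → p), t):
                        × closes — contains both t and ¬t.
                      branch 1.2.1.2.1.2 (add ¬(q → p), ¬t):
                        ¬(q → p): α-rule — add q, ¬p.
                        ○ open, literals {p=false, q=true, s=false, t=false}.
                  branch 1.2.1.2.2 (add ¬s):
                    ¬¬((q → p) ↔ t): β-rule — branch into (q → p), t  //  ¬(q → p), ¬t.
                      branch 1.2.1.2.2.1 (add (q → p), t):
                        (q → p): β-rule — branch into ¬q  //  p.
                          branch 1.2.1.2.2.1.1 (add ¬q):
                            × closes — contains both q and ¬q.
                          branch 1.2.1.2.2.1.2 (add p):
                            ○ open, literals {p=true, q=true, s=false, t=true}.
                      branch 1.2.1.2.2.2 (add ¬(q → p), ¬t):
                        ¬(q → p): α-rule — add q, ¬p.
                        ○ open, literals {p=false, q=true, s=false, t=false}.
          branch 1.2.2 (add ¬q, ¬(t → ¬s)):
            ¬(t → ¬s): α-rule — add t, ¬¬s.
            (s ↔ ¬((q → p) ↔ t)): β-rule — branch into s, ¬((q → p) ↔ t)  //  ¬s, ¬¬((q → p) ↔ t).
              branch 1.2.2.1 (add s, ¬((q → p) ↔ t)):
                ¬((q → p) ↔ t): β-rule — branch into (q → p), ¬t  //  ¬(q → p), t.
                  branch 1.2.2.1.1 (add (q → p), ¬t):
                    × closes — contains both t and ¬t.
                  branch 1.2.2.1.2 (add ¬(q → p), t):
                    ¬(q → p): α-rule — add q, ¬p.
                    × closes — contains both q and ¬q.
              branch 1.2.2.2 (add ¬s, ¬¬((q → p) ↔ t)):
                × closes — contains both s and ¬s.
  branch 2 (add s):
    (¬p → (s ↔ ¬((q → p) ↔ t))): β-rule — branch into ¬¬p  //  (s ↔ ¬((q → p) ↔ t)).
      branch 2.1 (add ¬¬p):
        ○ open, literals {p=true, s=true}.
      branch 2.2 (add (s ↔ ¬((q → p) ↔ t))):
        (s ↔ ¬((q → p) ↔ t)): β-rule — branch into s, ¬((q → p) ↔ t)  //  ¬s, ¬¬((q → p) ↔ t).
          branch 2.2.1 (add s, ¬((q → p) ↔ t)):
            ¬((q → p) ↔ t): β-rule — branch into (q → p), ¬t  //  ¬(q → p), t.
              branch 2.2.1.1 (add (q → p), ¬t):
                (q → p): β-rule — branch into ¬q  //  p.
                  branch 2.2.1.1.1 (add ¬q):
                    ○ open, literals {q=false, s=true, t=false}.
                  branch 2.2.1.1.2 (add p):
                    ○ open, literals {p=true, s=true, t=false}.
              branch 2.2.1.2 (add ¬(q → p), t):
                ¬(q → p): α-rule — add q, ¬p.
                ○ open, literals {p=false, q=true, s=true, t=true}.
          branch 2.2.2 (add ¬s, ¬¬((q → p) ↔ t)):
            × closes — contains both s and ¬s.
9 branches closed, 11 open.
Each open branch fixes some atoms; the unmentioned ones are free. Counting distinct full assignments: branch {p=true, q=true, t=false} (r, s) contributes 4 new; branch {p=true, q=true, s=false} (r, t) contributes 2 new; branch {p=true, q=false, s=true, t=true} (r) contributes 2 new; branch {p=true, q=true, s=true, t=false} (r) contributes 0 new; branch {p=false, q=true, s=false, t=false} (r) contributes 2 new; branch {p=true, q=true, s=false, t=true} (r) contributes 0 new; branch {p=false, q=true, s=false, t=false} (r) contributes 0 new; branch {p=true, s=true} (q, r, t) contributes 4 new; branch {q=false, s=true, t=false} (p, r) contributes 2 new; branch {p=true, s=true, t=false} (q, r) contributes 0 new; branch {p=false, q=true, s=true, t=true} (r) contributes 2 new. Total: 18.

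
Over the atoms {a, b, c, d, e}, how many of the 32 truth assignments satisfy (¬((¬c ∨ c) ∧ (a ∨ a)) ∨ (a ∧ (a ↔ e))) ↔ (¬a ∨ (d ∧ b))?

Initial set: {((¬((¬c ∨ c) ∧ (a ∨ a)) ∨ (a ∧ (a ↔ e))) ↔ (¬a ∨ (d ∧ b)))}.
((¬((¬c ∨ c) ∧ (a ∨ a)) ∨ (a ∧ (a ↔ e))) ↔ (¬a ∨ (d ∧ b))): β-rule — branch into (¬((¬c ∨ c) ∧ (a ∨ a)) ∨ (a ∧ (a ↔ e))), (¬a ∨ (d ∧ b))  //  ¬(¬((¬c ∨ c) ∧ (a ∨ a)) ∨ (a ∧ (a ↔ e))), ¬(¬a ∨ (d ∧ b)).
  branch 1 (add (¬((¬c ∨ c) ∧ (a ∨ a)) ∨ (a ∧ (a ↔ e))), (¬a ∨ (d ∧ b))):
    (¬((¬c ∨ c) ∧ (a ∨ a)) ∨ (a ∧ (a ↔ e))): β-rule — branch into ¬((¬c ∨ c) ∧ (a ∨ a))  //  (a ∧ (a ↔ e)).
      branch 1.1 (add ¬((¬c ∨ c) ∧ (a ∨ a))):
        (¬a ∨ (d ∧ b)): β-rule — branch into ¬a  //  (d ∧ b).
          branch 1.1.1 (add ¬a):
            ¬((¬c ∨ c) ∧ (a ∨ a)): β-rule — branch into ¬(¬c ∨ c)  //  ¬(a ∨ a).
              branch 1.1.1.1 (add ¬(¬c ∨ c)):
                ¬(¬c ∨ c): α-rule — add ¬¬c, ¬c.
                × closes — contains both c and ¬c.
              branch 1.1.1.2 (add ¬(a ∨ a)):
                ¬(a ∨ a): α-rule — add ¬a, ¬a.
                ○ open, literals {a=false}.
          branch 1.1.2 (add (d ∧ b)):
            (d ∧ b): α-rule — add d, b.
            ¬((¬c ∨ c) ∧ (a ∨ a)): β-rule — branch into ¬(¬c ∨ c)  //  ¬(a ∨ a).
              branch 1.1.2.1 (add ¬(¬c ∨ c)):
                ¬(¬c ∨ c): α-rule — add ¬¬c, ¬c.
                × closes — contains both c and ¬c.
              branch 1.1.2.2 (add ¬(a ∨ a)):
                ¬(a ∨ a): α-rule — add ¬a, ¬a.
                ○ open, literals {a=false, b=true, d=true}.
      branch 1.2 (add (a ∧ (a ↔ e))):
        (a ∧ (a ↔ e)): α-rule — add a, (a ↔ e).
        (¬a ∨ (d ∧ b)): β-rule — branch into ¬a  //  (d ∧ b).
          branch 1.2.1 (add ¬a):
            × closes — contains both a and ¬a.
          branch 1.2.2 (add (d ∧ b)):
            (d ∧ b): α-rule — add d, b.
            (a ↔ e): β-rule — branch into a, e  //  ¬a, ¬e.
              branch 1.2.2.1 (add a, e):
                ○ open, literals {a=true, b=true, d=true, e=true}.
              branch 1.2.2.2 (add ¬a, ¬e):
                × closes — contains both a and ¬a.
  branch 2 (add ¬(¬((¬c ∨ c) ∧ (a ∨ a)) ∨ (a ∧ (a ↔ e))), ¬(¬a ∨ (d ∧ b))):
    ¬(¬((¬c ∨ c) ∧ (a ∨ a)) ∨ (a ∧ (a ↔ e))): α-rule — add ¬¬((¬c ∨ c) ∧ (a ∨ a)), ¬(a ∧ (a ↔ e)).
    ¬(¬a ∨ (d ∧ b)): α-rule — add ¬¬a, ¬(d ∧ b).
    ¬¬((¬c ∨ c) ∧ (a ∨ a)): α-rule — add (¬c ∨ c), (a ∨ a).
    ¬(a ∧ (a ↔ e)): β-rule — branch into ¬a  //  ¬(a ↔ e).
      branch 2.1 (add ¬a):
        × closes — contains both a and ¬a.
      branch 2.2 (add ¬(a ↔ e)):
        ¬(d ∧ b): β-rule — branch into ¬d  //  ¬b.
          branch 2.2.1 (add ¬d):
            (¬c ∨ c): β-rule — branch into ¬c  //  c.
              branch 2.2.1.1 (add ¬c):
                (a ∨ a): β-rule — branch into a  //  a.
                  branch 2.2.1.1.1 (add a):
                    ¬(a ↔ e): β-rule — branch into a, ¬e  //  ¬a, e.
                      branch 2.2.1.1.1.1 (add a, ¬e):
                        ○ open, literals {a=true, c=false, d=false, e=false}.
                      branch 2.2.1.1.1.2 (add ¬a, e):
                        × closes — contains both a and ¬a.
                  branch 2.2.1.1.2 (add a):
                    ¬(a ↔ e): β-rule — branch into a, ¬e  //  ¬a, e.
                      branch 2.2.1.1.2.1 (add a, ¬e):
                        ○ open, literals {a=true, c=false, d=false, e=false}.
                      branch 2.2.1.1.2.2 (add ¬a, e):
                        × closes — contains both a and ¬a.
              branch 2.2.1.2 (add c):
                (a ∨ a): β-rule — branch into a  //  a.
                  branch 2.2.1.2.1 (add a):
                    ¬(a ↔ e): β-rule — branch into a, ¬e  //  ¬a, e.
                      branch 2.2.1.2.1.1 (add a, ¬e):
                        ○ open, literals {a=true, c=true, d=false, e=false}.
                      branch 2.2.1.2.1.2 (add ¬a, e):
                        × closes — contains both a and ¬a.
                  branch 2.2.1.2.2 (add a):
                    ¬(a ↔ e): β-rule — branch into a, ¬e  //  ¬a, e.
                      branch 2.2.1.2.2.1 (add a, ¬e):
                        ○ open, literals {a=true, c=true, d=false, e=false}.
                      branch 2.2.1.2.2.2 (add ¬a, e):
                        × closes — contains both a and ¬a.
          branch 2.2.2 (add ¬b):
            (¬c ∨ c): β-rule — branch into ¬c  //  c.
              branch 2.2.2.1 (add ¬c):
                (a ∨ a): β-rule — branch into a  //  a.
                  branch 2.2.2.1.1 (add a):
                    ¬(a ↔ e): β-rule — branch into a, ¬e  //  ¬a, e.
                      branch 2.2.2.1.1.1 (add a, ¬e):
                        ○ open, literals {a=true, b=false, c=false, e=false}.
                      branch 2.2.2.1.1.2 (add ¬a, e):
                        × closes — contains both a and ¬a.
                  branch 2.2.2.1.2 (add a):
                    ¬(a ↔ e): β-rule — branch into a, ¬e  //  ¬a, e.
                      branch 2.2.2.1.2.1 (add a, ¬e):
                        ○ open, literals {a=true, b=false, c=false, e=false}.
                      branch 2.2.2.1.2.2 (add ¬a, e):
                        × closes — contains both a and ¬a.
              branch 2.2.2.2 (add c):
                (a ∨ a): β-rule — branch into a  //  a.
                  branch 2.2.2.2.1 (add a):
                    ¬(a ↔ e): β-rule — branch into a, ¬e  //  ¬a, e.
                      branch 2.2.2.2.1.1 (add a, ¬e):
                        ○ open, literals {a=true, b=false, c=true, e=false}.
                      branch 2.2.2.2.1.2 (add ¬a, e):
                        × closes — contains both a and ¬a.
                  branch 2.2.2.2.2 (add a):
                    ¬(a ↔ e): β-rule — branch into a, ¬e  //  ¬a, e.
                      branch 2.2.2.2.2.1 (add a, ¬e):
                        ○ open, literals {a=true, b=false, c=true, e=false}.
                      branch 2.2.2.2.2.2 (add ¬a, e):
                        × closes — contains both a and ¬a.
13 branches closed, 11 open.
Each open branch fixes some atoms; the unmentioned ones are free. Counting distinct full assignments: branch {a=false} (b, c, d, e) contributes 16 new; branch {a=false, b=true, d=true} (c, e) contributes 0 new; branch {a=true, b=true, d=true, e=true} (c) contributes 2 new; branch {a=true, c=false, d=false, e=false} (b) contributes 2 new; branch {a=true, c=false, d=false, e=false} (b) contributes 0 new; branch {a=true, c=true, d=false, e=false} (b) contributes 2 new; branch {a=true, c=true, d=false, e=false} (b) contributes 0 new; branch {a=true, b=false, c=false, e=false} (d) contributes 1 new; branch {a=true, b=false, c=false, e=false} (d) contributes 0 new; branch {a=true, b=false, c=true, e=false} (d) contributes 1 new; branch {a=true, b=false, c=true, e=false} (d) contributes 0 new. Total: 24.

24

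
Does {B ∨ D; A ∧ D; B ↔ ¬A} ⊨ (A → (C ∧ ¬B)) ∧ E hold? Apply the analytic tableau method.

Initial set: {(B ∨ D); (A ∧ D); (B ↔ ¬A); ¬((A → (C ∧ ¬B)) ∧ E)}.
(A ∧ D): α-rule — add A, D.
(B ∨ D): β-rule — branch into B  //  D.
  branch 1 (add B):
    (B ↔ ¬A): β-rule — branch into B, ¬A  //  ¬B, ¬¬A.
      branch 1.1 (add B, ¬A):
        × closes — contains both A and ¬A.
      branch 1.2 (add ¬B, ¬¬A):
        × closes — contains both B and ¬B.
  branch 2 (add D):
    (B ↔ ¬A): β-rule — branch into B, ¬A  //  ¬B, ¬¬A.
      branch 2.1 (add B, ¬A):
        × closes — contains both A and ¬A.
      branch 2.2 (add ¬B, ¬¬A):
        ¬((A → (C ∧ ¬B)) ∧ E): β-rule — branch into ¬(A → (C ∧ ¬B))  //  ¬E.
          branch 2.2.1 (add ¬(A → (C ∧ ¬B))):
            ¬(A → (C ∧ ¬B)): α-rule — add A, ¬(C ∧ ¬B).
            ¬(C ∧ ¬B): β-rule — branch into ¬C  //  ¬¬B.
              branch 2.2.1.1 (add ¬C):
                ○ open, literals {A=T, B=F, C=F, D=T}.
              branch 2.2.1.2 (add ¬¬B):
                × closes — contains both B and ¬B.
          branch 2.2.2 (add ¬E):
            ○ open, literals {A=T, B=F, D=T, E=F}.
4 branches closed, 2 open.
An open branch gives a countermodel: A=T, B=F, C=F, D=T (unmentioned atoms arbitrary); the premises hold there but the conclusion fails.

No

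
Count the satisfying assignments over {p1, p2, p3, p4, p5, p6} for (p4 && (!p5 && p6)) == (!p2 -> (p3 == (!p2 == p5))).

20

Initial set: {((p4 && (!p5 && p6)) == (!p2 -> (p3 == (!p2 == p5))))}.
((p4 && (!p5 && p6)) == (!p2 -> (p3 == (!p2 == p5)))): β-rule — branch into (p4 && (!p5 && p6)), (!p2 -> (p3 == (!p2 == p5)))  //  !(p4 && (!p5 && p6)), !(!p2 -> (p3 == (!p2 == p5))).
  branch 1 (add (p4 && (!p5 && p6)), (!p2 -> (p3 == (!p2 == p5)))):
    (p4 && (!p5 && p6)): α-rule — add p4, (!p5 && p6).
    (!p5 && p6): α-rule — add !p5, p6.
    (!p2 -> (p3 == (!p2 == p5))): β-rule — branch into !!p2  //  (p3 == (!p2 == p5)).
      branch 1.1 (add !!p2):
        ○ open, literals {p2=true, p4=true, p5=false, p6=true}.
      branch 1.2 (add (p3 == (!p2 == p5))):
        (p3 == (!p2 == p5)): β-rule — branch into p3, (!p2 == p5)  //  !p3, !(!p2 == p5).
          branch 1.2.1 (add p3, (!p2 == p5)):
            (!p2 == p5): β-rule — branch into !p2, p5  //  !!p2, !p5.
              branch 1.2.1.1 (add !p2, p5):
                × closes — contains both p5 and !p5.
              branch 1.2.1.2 (add !!p2, !p5):
                ○ open, literals {p2=true, p3=true, p4=true, p5=false, p6=true}.
          branch 1.2.2 (add !p3, !(!p2 == p5)):
            !(!p2 == p5): β-rule — branch into !p2, !p5  //  !!p2, p5.
              branch 1.2.2.1 (add !p2, !p5):
                ○ open, literals {p2=false, p3=false, p4=true, p5=false, p6=true}.
              branch 1.2.2.2 (add !!p2, p5):
                × closes — contains both p5 and !p5.
  branch 2 (add !(p4 && (!p5 && p6)), !(!p2 -> (p3 == (!p2 == p5)))):
    !(!p2 -> (p3 == (!p2 == p5))): α-rule — add !p2, !(p3 == (!p2 == p5)).
    !(p4 && (!p5 && p6)): β-rule — branch into !p4  //  !(!p5 && p6).
      branch 2.1 (add !p4):
        !(p3 == (!p2 == p5)): β-rule — branch into p3, !(!p2 == p5)  //  !p3, (!p2 == p5).
          branch 2.1.1 (add p3, !(!p2 == p5)):
            !(!p2 == p5): β-rule — branch into !p2, !p5  //  !!p2, p5.
              branch 2.1.1.1 (add !p2, !p5):
                ○ open, literals {p2=false, p3=true, p4=false, p5=false}.
              branch 2.1.1.2 (add !!p2, p5):
                × closes — contains both p2 and !p2.
          branch 2.1.2 (add !p3, (!p2 == p5)):
            (!p2 == p5): β-rule — branch into !p2, p5  //  !!p2, !p5.
              branch 2.1.2.1 (add !p2, p5):
                ○ open, literals {p2=false, p3=false, p4=false, p5=true}.
              branch 2.1.2.2 (add !!p2, !p5):
                × closes — contains both p2 and !p2.
      branch 2.2 (add !(!p5 && p6)):
        !(p3 == (!p2 == p5)): β-rule — branch into p3, !(!p2 == p5)  //  !p3, (!p2 == p5).
          branch 2.2.1 (add p3, !(!p2 == p5)):
            !(!p5 && p6): β-rule — branch into !!p5  //  !p6.
              branch 2.2.1.1 (add !!p5):
                !(!p2 == p5): β-rule — branch into !p2, !p5  //  !!p2, p5.
                  branch 2.2.1.1.1 (add !p2, !p5):
                    × closes — contains both p5 and !p5.
                  branch 2.2.1.1.2 (add !!p2, p5):
                    × closes — contains both p2 and !p2.
              branch 2.2.1.2 (add !p6):
                !(!p2 == p5): β-rule — branch into !p2, !p5  //  !!p2, p5.
                  branch 2.2.1.2.1 (add !p2, !p5):
                    ○ open, literals {p2=false, p3=true, p5=false, p6=false}.
                  branch 2.2.1.2.2 (add !!p2, p5):
                    × closes — contains both p2 and !p2.
          branch 2.2.2 (add !p3, (!p2 == p5)):
            !(!p5 && p6): β-rule — branch into !!p5  //  !p6.
              branch 2.2.2.1 (add !!p5):
                (!p2 == p5): β-rule — branch into !p2, p5  //  !!p2, !p5.
                  branch 2.2.2.1.1 (add !p2, p5):
                    ○ open, literals {p2=false, p3=false, p5=true}.
                  branch 2.2.2.1.2 (add !!p2, !p5):
                    × closes — contains both p2 and !p2.
              branch 2.2.2.2 (add !p6):
                (!p2 == p5): β-rule — branch into !p2, p5  //  !!p2, !p5.
                  branch 2.2.2.2.1 (add !p2, p5):
                    ○ open, literals {p2=false, p3=false, p5=true, p6=false}.
                  branch 2.2.2.2.2 (add !!p2, !p5):
                    × closes — contains both p2 and !p2.
9 branches closed, 8 open.
Each open branch fixes some atoms; the unmentioned ones are free. Counting distinct full assignments: branch {p2=true, p4=true, p5=false, p6=true} (p1, p3) contributes 4 new; branch {p2=true, p3=true, p4=true, p5=false, p6=true} (p1) contributes 0 new; branch {p2=false, p3=false, p4=true, p5=false, p6=true} (p1) contributes 2 new; branch {p2=false, p3=true, p4=false, p5=false} (p1, p6) contributes 4 new; branch {p2=false, p3=false, p4=false, p5=true} (p1, p6) contributes 4 new; branch {p2=false, p3=true, p5=false, p6=false} (p1, p4) contributes 2 new; branch {p2=false, p3=false, p5=true} (p1, p4, p6) contributes 4 new; branch {p2=false, p3=false, p5=true, p6=false} (p1, p4) contributes 0 new. Total: 20.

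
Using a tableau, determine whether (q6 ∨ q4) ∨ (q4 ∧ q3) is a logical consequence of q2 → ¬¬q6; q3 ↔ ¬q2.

Initial set: {T (q2 → ¬¬q6); T (q3 ↔ ¬q2); F ((q6 ∨ q4) ∨ (q4 ∧ q3))}.
F ((q6 ∨ q4) ∨ (q4 ∧ q3)): α-rule — add F (q6 ∨ q4), F (q4 ∧ q3).
F (q6 ∨ q4): α-rule — add F q6, F q4.
T (q2 → ¬¬q6): β-rule — branch into F q2  //  T ¬¬q6.
  branch 1 (add F q2):
    T (q3 ↔ ¬q2): β-rule — branch into T q3, T ¬q2  //  F q3, F ¬q2.
      branch 1.1 (add T q3, T ¬q2):
        F (q4 ∧ q3): β-rule — branch into F q4  //  F q3.
          branch 1.1.1 (add F q4):
            ○ open, literals {q2=0, q3=1, q4=0, q6=0}.
          branch 1.1.2 (add F q3):
            × closes — contains both q3 and ¬q3.
      branch 1.2 (add F q3, F ¬q2):
        × closes — contains both q2 and ¬q2.
  branch 2 (add T ¬¬q6):
    T ¬¬q6: drop double negation, giving T q6.
    × closes — contains both q6 and ¬q6.
3 branches closed, 1 open.
An open branch gives a countermodel: q2=0, q3=1, q4=0, q6=0 (unmentioned atoms arbitrary); the premises hold there but the conclusion fails.

No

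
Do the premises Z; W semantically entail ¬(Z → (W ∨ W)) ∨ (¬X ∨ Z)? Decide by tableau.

Yes

Initial set: {Z; W; ¬(¬(Z → (W ∨ W)) ∨ (¬X ∨ Z))}.
¬(¬(Z → (W ∨ W)) ∨ (¬X ∨ Z)): α-rule — add ¬¬(Z → (W ∨ W)), ¬(¬X ∨ Z).
¬(¬X ∨ Z): α-rule — add ¬¬X, ¬Z.
× closes — contains both Z and ¬Z.
All 1 branch closes.
Every branch closed, so the premises entail the conclusion.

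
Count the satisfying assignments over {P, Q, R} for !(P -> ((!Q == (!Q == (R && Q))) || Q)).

Initial set: {T !(P -> ((!Q == (!Q == (R && Q))) || Q))}.
T !(P -> ((!Q == (!Q == (R && Q))) || Q)): α-rule — add T P, F ((!Q == (!Q == (R && Q))) || Q).
F ((!Q == (!Q == (R && Q))) || Q): α-rule — add F (!Q == (!Q == (R && Q))), F Q.
F (!Q == (!Q == (R && Q))): β-rule — branch into T !Q, F (!Q == (R && Q))  //  F !Q, T (!Q == (R && Q)).
  branch 1 (add T !Q, F (!Q == (R && Q))):
    F (!Q == (R && Q)): β-rule — branch into T !Q, F (R && Q)  //  F !Q, T (R && Q).
      branch 1.1 (add T !Q, F (R && Q)):
        F (R && Q): β-rule — branch into F R  //  F Q.
          branch 1.1.1 (add F R):
            ○ open, literals {P=true, Q=false, R=false}.
          branch 1.1.2 (add F Q):
            ○ open, literals {P=true, Q=false}.
      branch 1.2 (add F !Q, T (R && Q)):
        × closes — contains both Q and !Q.
  branch 2 (add F !Q, T (!Q == (R && Q))):
    × closes — contains both Q and !Q.
2 branches closed, 2 open.
Each open branch fixes some atoms; the unmentioned ones are free. Counting distinct full assignments: branch {P=true, Q=false, R=false} (none free) contributes 1 new; branch {P=true, Q=false} (R) contributes 1 new. Total: 2.

2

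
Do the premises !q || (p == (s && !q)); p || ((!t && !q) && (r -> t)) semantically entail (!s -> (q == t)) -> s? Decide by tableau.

No

Initial set: {(!q || (p == (s && !q))); (p || ((!t && !q) && (r -> t))); !((!s -> (q == t)) -> s)}.
!((!s -> (q == t)) -> s): α-rule — add (!s -> (q == t)), !s.
(!q || (p == (s && !q))): β-rule — branch into !q  //  (p == (s && !q)).
  branch 1 (add !q):
    (p || ((!t && !q) && (r -> t))): β-rule — branch into p  //  ((!t && !q) && (r -> t)).
      branch 1.1 (add p):
        (!s -> (q == t)): β-rule — branch into !!s  //  (q == t).
          branch 1.1.1 (add !!s):
            × closes — contains both s and !s.
          branch 1.1.2 (add (q == t)):
            (q == t): β-rule — branch into q, t  //  !q, !t.
              branch 1.1.2.1 (add q, t):
                × closes — contains both q and !q.
              branch 1.1.2.2 (add !q, !t):
                ○ open, literals {p=1, q=0, s=0, t=0}.
      branch 1.2 (add ((!t && !q) && (r -> t))):
        ((!t && !q) && (r -> t)): α-rule — add (!t && !q), (r -> t).
        (!t && !q): α-rule — add !t, !q.
        (!s -> (q == t)): β-rule — branch into !!s  //  (q == t).
          branch 1.2.1 (add !!s):
            × closes — contains both s and !s.
          branch 1.2.2 (add (q == t)):
            (r -> t): β-rule — branch into !r  //  t.
              branch 1.2.2.1 (add !r):
                (q == t): β-rule — branch into q, t  //  !q, !t.
                  branch 1.2.2.1.1 (add q, t):
                    × closes — contains both q and !q.
                  branch 1.2.2.1.2 (add !q, !t):
                    ○ open, literals {q=0, r=0, s=0, t=0}.
              branch 1.2.2.2 (add t):
                × closes — contains both t and !t.
  branch 2 (add (p == (s && !q))):
    (p || ((!t && !q) && (r -> t))): β-rule — branch into p  //  ((!t && !q) && (r -> t)).
      branch 2.1 (add p):
        (!s -> (q == t)): β-rule — branch into !!s  //  (q == t).
          branch 2.1.1 (add !!s):
            × closes — contains both s and !s.
          branch 2.1.2 (add (q == t)):
            (p == (s && !q)): β-rule — branch into p, (s && !q)  //  !p, !(s && !q).
              branch 2.1.2.1 (add p, (s && !q)):
                (s && !q): α-rule — add s, !q.
                × closes — contains both s and !s.
              branch 2.1.2.2 (add !p, !(s && !q)):
                × closes — contains both p and !p.
      branch 2.2 (add ((!t && !q) && (r -> t))):
        ((!t && !q) && (r -> t)): α-rule — add (!t && !q), (r -> t).
        (!t && !q): α-rule — add !t, !q.
        (!s -> (q == t)): β-rule — branch into !!s  //  (q == t).
          branch 2.2.1 (add !!s):
            × closes — contains both s and !s.
          branch 2.2.2 (add (q == t)):
            (p == (s && !q)): β-rule — branch into p, (s && !q)  //  !p, !(s && !q).
              branch 2.2.2.1 (add p, (s && !q)):
                (s && !q): α-rule — add s, !q.
                × closes — contains both s and !s.
              branch 2.2.2.2 (add !p, !(s && !q)):
                (r -> t): β-rule — branch into !r  //  t.
                  branch 2.2.2.2.1 (add !r):
                    (q == t): β-rule — branch into q, t  //  !q, !t.
                      branch 2.2.2.2.1.1 (add q, t):
                        × closes — contains both q and !q.
                      branch 2.2.2.2.1.2 (add !q, !t):
                        !(s && !q): β-rule — branch into !s  //  !!q.
                          branch 2.2.2.2.1.2.1 (add !s):
                            ○ open, literals {p=0, q=0, r=0, s=0, t=0}.
                          branch 2.2.2.2.1.2.2 (add !!q):
                            × closes — contains both q and !q.
                  branch 2.2.2.2.2 (add t):
                    × closes — contains both t and !t.
13 branches closed, 3 open.
An open branch gives a countermodel: p=1, q=0, s=0, t=0 (unmentioned atoms arbitrary); the premises hold there but the conclusion fails.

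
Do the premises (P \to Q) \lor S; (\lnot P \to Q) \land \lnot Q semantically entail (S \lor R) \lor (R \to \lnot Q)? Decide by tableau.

Initial set: {((P \to Q) \lor S); ((\lnot P \to Q) \land \lnot Q); \lnot ((S \lor R) \lor (R \to \lnot Q))}.
((\lnot P \to Q) \land \lnot Q): α-rule — add (\lnot P \to Q), \lnot Q.
\lnot ((S \lor R) \lor (R \to \lnot Q)): α-rule — add \lnot (S \lor R), \lnot (R \to \lnot Q).
\lnot (S \lor R): α-rule — add \lnot S, \lnot R.
\lnot (R \to \lnot Q): α-rule — add R, \lnot \lnot Q.
× closes — contains both R and \lnot R.
All 1 branch closes.
Every branch closed, so the premises entail the conclusion.

Yes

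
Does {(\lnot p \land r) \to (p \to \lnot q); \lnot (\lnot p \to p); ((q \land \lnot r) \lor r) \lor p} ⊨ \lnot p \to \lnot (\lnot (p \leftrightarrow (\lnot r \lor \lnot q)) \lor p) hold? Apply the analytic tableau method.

No

Initial set: {((\lnot p \land r) \to (p \to \lnot q)); \lnot (\lnot p \to p); (((q \land \lnot r) \lor r) \lor p); \lnot (\lnot p \to \lnot (\lnot (p \leftrightarrow (\lnot r \lor \lnot q)) \lor p))}.
\lnot (\lnot p \to p): α-rule — add \lnot p, \lnot p.
\lnot (\lnot p \to \lnot (\lnot (p \leftrightarrow (\lnot r \lor \lnot q)) \lor p)): α-rule — add \lnot p, \lnot \lnot (\lnot (p \leftrightarrow (\lnot r \lor \lnot q)) \lor p).
((\lnot p \land r) \to (p \to \lnot q)): β-rule — branch into \lnot (\lnot p \land r)  //  (p \to \lnot q).
  branch 1 (add \lnot (\lnot p \land r)):
    (((q \land \lnot r) \lor r) \lor p): β-rule — branch into ((q \land \lnot r) \lor r)  //  p.
      branch 1.1 (add ((q \land \lnot r) \lor r)):
        \lnot \lnot (\lnot (p \leftrightarrow (\lnot r \lor \lnot q)) \lor p): β-rule — branch into \lnot (p \leftrightarrow (\lnot r \lor \lnot q))  //  p.
          branch 1.1.1 (add \lnot (p \leftrightarrow (\lnot r \lor \lnot q))):
            \lnot (\lnot p \land r): β-rule — branch into \lnot \lnot p  //  \lnot r.
              branch 1.1.1.1 (add \lnot \lnot p):
                × closes — contains both p and \lnot p.
              branch 1.1.1.2 (add \lnot r):
                ((q \land \lnot r) \lor r): β-rule — branch into (q \land \lnot r)  //  r.
                  branch 1.1.1.2.1 (add (q \land \lnot r)):
                    (q \land \lnot r): α-rule — add q, \lnot r.
                    \lnot (p \leftrightarrow (\lnot r \lor \lnot q)): β-rule — branch into p, \lnot (\lnot r \lor \lnot q)  //  \lnot p, (\lnot r \lor \lnot q).
                      branch 1.1.1.2.1.1 (add p, \lnot (\lnot r \lor \lnot q)):
                        × closes — contains both p and \lnot p.
                      branch 1.1.1.2.1.2 (add \lnot p, (\lnot r \lor \lnot q)):
                        (\lnot r \lor \lnot q): β-rule — branch into \lnot r  //  \lnot q.
                          branch 1.1.1.2.1.2.1 (add \lnot r):
                            ○ open, literals {p=F, q=T, r=F}.
                          branch 1.1.1.2.1.2.2 (add \lnot q):
                            × closes — contains both q and \lnot q.
                  branch 1.1.1.2.2 (add r):
                    × closes — contains both r and \lnot r.
          branch 1.1.2 (add p):
            × closes — contains both p and \lnot p.
      branch 1.2 (add p):
        × closes — contains both p and \lnot p.
  branch 2 (add (p \to \lnot q)):
    (((q \land \lnot r) \lor r) \lor p): β-rule — branch into ((q \land \lnot r) \lor r)  //  p.
      branch 2.1 (add ((q \land \lnot r) \lor r)):
        \lnot \lnot (\lnot (p \leftrightarrow (\lnot r \lor \lnot q)) \lor p): β-rule — branch into \lnot (p \leftrightarrow (\lnot r \lor \lnot q))  //  p.
          branch 2.1.1 (add \lnot (p \leftrightarrow (\lnot r \lor \lnot q))):
            (p \to \lnot q): β-rule — branch into \lnot p  //  \lnot q.
              branch 2.1.1.1 (add \lnot p):
                ((q \land \lnot r) \lor r): β-rule — branch into (q \land \lnot r)  //  r.
                  branch 2.1.1.1.1 (add (q \land \lnot r)):
                    (q \land \lnot r): α-rule — add q, \lnot r.
                    \lnot (p \leftrightarrow (\lnot r \lor \lnot q)): β-rule — branch into p, \lnot (\lnot r \lor \lnot q)  //  \lnot p, (\lnot r \lor \lnot q).
                      branch 2.1.1.1.1.1 (add p, \lnot (\lnot r \lor \lnot q)):
                        × closes — contains both p and \lnot p.
                      branch 2.1.1.1.1.2 (add \lnot p, (\lnot r \lor \lnot q)):
                        (\lnot r \lor \lnot q): β-rule — branch into \lnot r  //  \lnot q.
                          branch 2.1.1.1.1.2.1 (add \lnot r):
                            ○ open, literals {p=F, q=T, r=F}.
                          branch 2.1.1.1.1.2.2 (add \lnot q):
                            × closes — contains both q and \lnot q.
                  branch 2.1.1.1.2 (add r):
                    \lnot (p \leftrightarrow (\lnot r \lor \lnot q)): β-rule — branch into p, \lnot (\lnot r \lor \lnot q)  //  \lnot p, (\lnot r \lor \lnot q).
                      branch 2.1.1.1.2.1 (add p, \lnot (\lnot r \lor \lnot q)):
                        × closes — contains both p and \lnot p.
                      branch 2.1.1.1.2.2 (add \lnot p, (\lnot r \lor \lnot q)):
                        (\lnot r \lor \lnot q): β-rule — branch into \lnot r  //  \lnot q.
                          branch 2.1.1.1.2.2.1 (add \lnot r):
                            × closes — contains both r and \lnot r.
                          branch 2.1.1.1.2.2.2 (add \lnot q):
                            ○ open, literals {p=F, q=F, r=T}.
              branch 2.1.1.2 (add \lnot q):
                ((q \land \lnot r) \lor r): β-rule — branch into (q \land \lnot r)  //  r.
                  branch 2.1.1.2.1 (add (q \land \lnot r)):
                    (q \land \lnot r): α-rule — add q, \lnot r.
                    × closes — contains both q and \lnot q.
                  branch 2.1.1.2.2 (add r):
                    \lnot (p \leftrightarrow (\lnot r \lor \lnot q)): β-rule — branch into p, \lnot (\lnot r \lor \lnot q)  //  \lnot p, (\lnot r \lor \lnot q).
                      branch 2.1.1.2.2.1 (add p, \lnot (\lnot r \lor \lnot q)):
                        × closes — contains both p and \lnot p.
                      branch 2.1.1.2.2.2 (add \lnot p, (\lnot r \lor \lnot q)):
                        (\lnot r \lor \lnot q): β-rule — branch into \lnot r  //  \lnot q.
                          branch 2.1.1.2.2.2.1 (add \lnot r):
                            × closes — contains both r and \lnot r.
                          branch 2.1.1.2.2.2.2 (add \lnot q):
                            ○ open, literals {p=F, q=F, r=T}.
          branch 2.1.2 (add p):
            × closes — contains both p and \lnot p.
      branch 2.2 (add p):
        × closes — contains both p and \lnot p.
15 branches closed, 4 open.
An open branch gives a countermodel: p=F, q=T, r=F (unmentioned atoms arbitrary); the premises hold there but the conclusion fails.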